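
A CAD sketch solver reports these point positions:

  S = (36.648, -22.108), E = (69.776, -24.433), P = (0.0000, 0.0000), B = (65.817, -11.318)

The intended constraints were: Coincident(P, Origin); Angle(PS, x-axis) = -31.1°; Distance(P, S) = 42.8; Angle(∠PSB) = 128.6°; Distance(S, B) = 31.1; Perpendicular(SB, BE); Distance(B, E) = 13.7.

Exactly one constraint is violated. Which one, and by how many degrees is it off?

Perpendicular(SB, BE) — off by 3.50°.

P = (0.00, 0.00) ✓; PS at -31.10° ✓; |PS| = 42.80 ✓; ∠PSB = 128.6° ✓; |SB| = 31.10 ✓; ∠(SB, BE) = 93.50° ✗; |BE| = 13.70 ✓.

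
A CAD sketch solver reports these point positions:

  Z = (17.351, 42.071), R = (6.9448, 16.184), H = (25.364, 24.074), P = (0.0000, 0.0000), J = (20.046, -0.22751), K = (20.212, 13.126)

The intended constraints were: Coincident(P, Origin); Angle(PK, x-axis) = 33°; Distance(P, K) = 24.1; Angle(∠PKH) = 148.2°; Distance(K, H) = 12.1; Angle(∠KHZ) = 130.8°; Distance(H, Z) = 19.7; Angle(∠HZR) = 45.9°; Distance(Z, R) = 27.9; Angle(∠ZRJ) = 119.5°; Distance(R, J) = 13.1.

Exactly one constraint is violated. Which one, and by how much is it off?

Distance(R, J) = 13.1 — off by 7.90.

P = (0.00, 0.00) ✓; PK at 33.00° ✓; |PK| = 24.10 ✓; ∠PKH = 148.2° ✓; |KH| = 12.10 ✓; ∠KHZ = 130.8° ✓; |HZ| = 19.70 ✓; ∠HZR = 45.90° ✓; |ZR| = 27.90 ✓; ∠ZRJ = 119.5° ✓; |RJ| = 21.00 ✗.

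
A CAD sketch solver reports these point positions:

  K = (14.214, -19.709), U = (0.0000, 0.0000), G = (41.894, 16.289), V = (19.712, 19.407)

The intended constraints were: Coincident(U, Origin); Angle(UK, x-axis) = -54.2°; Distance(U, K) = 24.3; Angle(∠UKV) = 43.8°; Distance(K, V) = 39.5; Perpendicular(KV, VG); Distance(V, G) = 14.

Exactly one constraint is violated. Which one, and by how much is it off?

Distance(V, G) = 14 — off by 8.40.

U = (0.00, 0.00) ✓; UK at -54.20° ✓; |UK| = 24.30 ✓; ∠UKV = 43.80° ✓; |KV| = 39.50 ✓; ∠(KV, VG) = 90.00° ✓; |VG| = 22.40 ✗.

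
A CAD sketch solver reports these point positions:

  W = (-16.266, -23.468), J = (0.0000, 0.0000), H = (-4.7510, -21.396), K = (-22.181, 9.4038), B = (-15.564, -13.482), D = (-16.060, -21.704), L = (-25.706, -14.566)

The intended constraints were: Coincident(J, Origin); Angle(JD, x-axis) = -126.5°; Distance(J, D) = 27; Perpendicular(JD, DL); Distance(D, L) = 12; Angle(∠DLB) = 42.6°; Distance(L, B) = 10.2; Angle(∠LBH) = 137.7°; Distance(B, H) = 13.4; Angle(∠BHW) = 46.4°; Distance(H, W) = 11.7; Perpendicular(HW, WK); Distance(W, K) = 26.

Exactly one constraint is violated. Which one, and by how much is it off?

Distance(W, K) = 26 — off by 7.40.

J = (0.00, 0.00) ✓; JD at -126.5° ✓; |JD| = 27.00 ✓; ∠(JD, DL) = 90.00° ✓; |DL| = 12.00 ✓; ∠DLB = 42.60° ✓; |LB| = 10.20 ✓; ∠LBH = 137.7° ✓; |BH| = 13.40 ✓; ∠BHW = 46.40° ✓; |HW| = 11.70 ✓; ∠(HW, WK) = 90.00° ✓; |WK| = 33.40 ✗.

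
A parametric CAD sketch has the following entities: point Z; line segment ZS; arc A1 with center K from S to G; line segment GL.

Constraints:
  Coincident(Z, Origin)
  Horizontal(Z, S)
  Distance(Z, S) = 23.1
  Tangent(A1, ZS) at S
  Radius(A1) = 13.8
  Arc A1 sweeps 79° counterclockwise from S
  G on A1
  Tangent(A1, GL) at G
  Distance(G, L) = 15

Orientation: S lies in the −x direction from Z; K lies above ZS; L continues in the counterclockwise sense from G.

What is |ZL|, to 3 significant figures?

26.7

Z is at the origin; ZS is horizontal with |ZS| = 23.1 and S on the −x side, so S = (-23.1, 0.00). Tangency of A1 to ZS means the radius KS is perpendicular to ZS, so K = S + (0, 13.8) = (-23.1, 13.8). On A1, S sits at bearing -90° from K; a 79° counterclockwise sweep puts G at bearing -11°, so G = K + 13.8·(cos -11°, sin -11°) = (-9.55, 11.2). The tangent condition forces KG to be normal to GL, so GL runs along (−sin -11°, cos -11°); with |GL| = 15.0, L = (-6.69, 25.9). Then |ZL| = |L − Z| = 26.7.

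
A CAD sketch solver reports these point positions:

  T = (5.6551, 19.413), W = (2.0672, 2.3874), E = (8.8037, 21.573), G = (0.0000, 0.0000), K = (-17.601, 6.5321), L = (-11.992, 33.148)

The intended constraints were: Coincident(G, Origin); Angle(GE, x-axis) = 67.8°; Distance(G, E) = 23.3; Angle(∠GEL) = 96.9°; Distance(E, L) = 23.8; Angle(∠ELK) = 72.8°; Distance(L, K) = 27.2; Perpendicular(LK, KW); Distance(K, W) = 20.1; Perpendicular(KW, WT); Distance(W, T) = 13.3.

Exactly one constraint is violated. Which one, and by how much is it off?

Distance(W, T) = 13.3 — off by 4.10.

G = (0.00, 0.00) ✓; GE at 67.80° ✓; |GE| = 23.30 ✓; ∠GEL = 96.90° ✓; |EL| = 23.80 ✓; ∠ELK = 72.80° ✓; |LK| = 27.20 ✓; ∠(LK, KW) = 90.00° ✓; |KW| = 20.10 ✓; ∠(KW, WT) = 90.00° ✓; |WT| = 17.40 ✗.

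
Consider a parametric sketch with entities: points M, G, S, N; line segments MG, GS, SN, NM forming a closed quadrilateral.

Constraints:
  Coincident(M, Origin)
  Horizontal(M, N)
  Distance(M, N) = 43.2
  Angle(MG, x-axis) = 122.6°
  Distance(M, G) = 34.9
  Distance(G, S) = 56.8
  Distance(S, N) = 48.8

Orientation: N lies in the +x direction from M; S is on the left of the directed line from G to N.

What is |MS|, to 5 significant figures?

59.374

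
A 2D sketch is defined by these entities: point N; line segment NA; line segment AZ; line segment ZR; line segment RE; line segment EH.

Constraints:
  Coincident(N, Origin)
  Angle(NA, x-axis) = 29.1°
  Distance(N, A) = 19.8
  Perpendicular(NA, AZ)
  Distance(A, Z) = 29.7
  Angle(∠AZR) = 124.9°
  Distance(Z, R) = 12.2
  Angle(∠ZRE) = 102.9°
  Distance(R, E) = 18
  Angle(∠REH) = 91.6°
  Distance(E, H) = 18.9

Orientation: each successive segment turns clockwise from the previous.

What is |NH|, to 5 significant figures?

13.474

∠ZRE = 102.9° gives RE at 166.90° from the x-axis; with |RE| = 18.0, E = (8.8652, -23.207). ∠REH = 91.6° gives EH at 78.500° from the x-axis; with |EH| = 18.9, H = (12.633, -4.6866). Then |NH| = |H − N| = 13.474.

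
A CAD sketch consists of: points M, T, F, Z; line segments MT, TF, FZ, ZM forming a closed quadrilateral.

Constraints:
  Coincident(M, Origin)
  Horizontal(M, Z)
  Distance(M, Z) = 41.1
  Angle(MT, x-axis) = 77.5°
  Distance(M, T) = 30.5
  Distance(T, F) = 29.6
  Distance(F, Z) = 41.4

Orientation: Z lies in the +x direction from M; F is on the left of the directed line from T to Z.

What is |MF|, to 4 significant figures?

53.16

Checks: |TF| = 29.60 ✓; |FZ| = 41.40 ✓.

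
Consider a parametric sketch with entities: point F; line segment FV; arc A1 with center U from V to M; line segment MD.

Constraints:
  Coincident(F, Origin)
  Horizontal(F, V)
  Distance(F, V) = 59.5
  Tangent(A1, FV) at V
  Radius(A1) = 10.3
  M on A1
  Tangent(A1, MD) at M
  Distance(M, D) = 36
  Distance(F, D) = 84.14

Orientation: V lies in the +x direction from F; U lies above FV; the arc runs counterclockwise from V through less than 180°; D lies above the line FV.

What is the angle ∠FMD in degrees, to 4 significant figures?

99.17°

Checks: |FV| = 59.50 ✓; |UM| = 10.30 ✓; ∠(UM, MD) = 90.00° ✓; |MD| = 36.00 ✓; |FD| = 84.14 ✓.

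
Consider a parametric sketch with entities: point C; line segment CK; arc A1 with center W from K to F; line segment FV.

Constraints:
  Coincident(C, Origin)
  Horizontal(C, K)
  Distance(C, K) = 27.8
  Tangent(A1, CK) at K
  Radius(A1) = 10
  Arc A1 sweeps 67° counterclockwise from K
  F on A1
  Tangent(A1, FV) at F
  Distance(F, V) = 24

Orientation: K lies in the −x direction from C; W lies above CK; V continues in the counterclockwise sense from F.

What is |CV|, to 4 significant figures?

29.65

C is at the origin; C and K share the same y with |CK| = 27.8 and K on the −x side, so K = (-27.80, 0.000). Since A1 is tangent to CK there, WK ⟂ CK, so W = K + (0, 10) = (-27.80, 10.00). On A1, K sits at bearing -90° from W; a 67° counterclockwise sweep puts F at bearing -23°, so F = W + 10.0·(cos -23°, sin -23°) = (-18.59, 6.093). Tangency of A1 to FV means the radius WF is perpendicular to FV, so FV runs along (−sin -23°, cos -23°); with |FV| = 24.0, V = (-9.217, 28.18). Then |CV| = |V − C| = 29.65.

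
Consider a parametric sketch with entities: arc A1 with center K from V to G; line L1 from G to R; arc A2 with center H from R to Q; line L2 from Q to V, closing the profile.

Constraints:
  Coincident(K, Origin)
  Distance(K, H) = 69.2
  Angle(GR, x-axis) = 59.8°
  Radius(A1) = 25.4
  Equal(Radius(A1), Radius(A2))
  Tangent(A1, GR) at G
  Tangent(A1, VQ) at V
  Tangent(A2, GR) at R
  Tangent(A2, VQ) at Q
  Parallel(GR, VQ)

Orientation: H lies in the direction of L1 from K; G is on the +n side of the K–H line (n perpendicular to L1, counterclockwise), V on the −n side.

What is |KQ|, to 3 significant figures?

73.7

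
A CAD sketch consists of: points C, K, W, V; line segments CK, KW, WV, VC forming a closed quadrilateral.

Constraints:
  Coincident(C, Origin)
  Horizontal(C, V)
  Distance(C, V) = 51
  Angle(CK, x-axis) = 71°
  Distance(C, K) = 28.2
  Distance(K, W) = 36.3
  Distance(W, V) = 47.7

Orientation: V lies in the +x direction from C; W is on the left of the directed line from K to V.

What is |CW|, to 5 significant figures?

61.011

C is at the origin; CV is horizontal with |CV| = 51.0 and V in +x, so V = (51.0, 0). CK runs at 71.0° with |CK| = 28.2, so K = (9.1810, 26.664). W is determined by |KW| = 36.3 and |WV| = 47.7 together: it lies at the intersection of circle(K, 36.3) and circle(V, 47.7). With |KV| = 49.596, the foot of the radical line on KV is 15.144 from K and the perpendicular offset is √(36.3² − 15.144²) = 32.990. Taking the left-of-KV solution: W = (39.686, 46.339).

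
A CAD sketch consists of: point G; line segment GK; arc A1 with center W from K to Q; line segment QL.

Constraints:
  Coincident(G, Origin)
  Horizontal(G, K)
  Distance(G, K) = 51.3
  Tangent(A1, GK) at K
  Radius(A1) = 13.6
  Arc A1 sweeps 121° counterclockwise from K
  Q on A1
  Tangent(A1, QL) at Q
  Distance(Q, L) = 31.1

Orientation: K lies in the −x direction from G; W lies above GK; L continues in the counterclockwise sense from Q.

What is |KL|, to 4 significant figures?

47.46

G is at the origin; G and K share the same y with |GK| = 51.3 and K on the −x side, so K = (-51.30, 0.000). Tangency of A1 to GK means the radius WK is perpendicular to GK, so W = K + (0, 13.6) = (-51.30, 13.60). On A1, K sits at bearing -90° from W; a 121° counterclockwise sweep puts Q at bearing 31°, so Q = W + 13.6·(cos 31°, sin 31°) = (-39.64, 20.60). The tangent condition forces WQ to be normal to QL, so QL runs along (−sin 31°, cos 31°); with |QL| = 31.1, L = (-55.66, 47.26). Then |KL| = |L − K| = 47.46.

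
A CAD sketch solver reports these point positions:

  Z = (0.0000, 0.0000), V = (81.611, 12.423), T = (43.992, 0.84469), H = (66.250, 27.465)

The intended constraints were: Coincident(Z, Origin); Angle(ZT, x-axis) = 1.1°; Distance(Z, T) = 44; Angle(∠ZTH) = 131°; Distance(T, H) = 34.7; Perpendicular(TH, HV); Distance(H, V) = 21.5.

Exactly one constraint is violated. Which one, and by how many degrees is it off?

Perpendicular(TH, HV) — off by 4.50°.

Z = (0.00, 0.00) ✓; ZT at 1.100° ✓; |ZT| = 44.00 ✓; ∠ZTH = 131.0° ✓; |TH| = 34.70 ✓; ∠(TH, HV) = 94.50° ✗; |HV| = 21.50 ✓.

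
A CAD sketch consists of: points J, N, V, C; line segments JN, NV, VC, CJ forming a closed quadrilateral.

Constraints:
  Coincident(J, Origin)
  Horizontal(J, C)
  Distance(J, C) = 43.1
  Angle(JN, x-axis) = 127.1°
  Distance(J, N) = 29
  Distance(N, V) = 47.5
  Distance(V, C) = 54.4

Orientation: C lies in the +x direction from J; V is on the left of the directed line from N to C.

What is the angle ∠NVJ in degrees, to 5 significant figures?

32.111°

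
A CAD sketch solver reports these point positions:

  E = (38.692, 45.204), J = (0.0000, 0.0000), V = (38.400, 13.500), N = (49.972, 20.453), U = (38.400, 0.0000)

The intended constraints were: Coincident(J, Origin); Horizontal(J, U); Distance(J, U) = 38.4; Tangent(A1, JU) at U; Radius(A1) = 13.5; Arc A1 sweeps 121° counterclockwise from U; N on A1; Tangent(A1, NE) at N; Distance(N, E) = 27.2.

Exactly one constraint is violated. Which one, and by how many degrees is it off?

Tangent(A1, NE) at N — off by 6.50°.

J = (0.00, 0.00) ✓; J.y = 0.00, U.y = 0.00 ✓; |JU| = 38.40 ✓; ∠(VU, UJ) = 90.00° ✓; |VU| = 13.50 ✓; bearing(V→N) − bearing(V→U) = 121.0° ✓; |VN| = 13.50 ✓; ∠(VN, NE) = 96.50° ✗; |NE| = 27.20 ✓.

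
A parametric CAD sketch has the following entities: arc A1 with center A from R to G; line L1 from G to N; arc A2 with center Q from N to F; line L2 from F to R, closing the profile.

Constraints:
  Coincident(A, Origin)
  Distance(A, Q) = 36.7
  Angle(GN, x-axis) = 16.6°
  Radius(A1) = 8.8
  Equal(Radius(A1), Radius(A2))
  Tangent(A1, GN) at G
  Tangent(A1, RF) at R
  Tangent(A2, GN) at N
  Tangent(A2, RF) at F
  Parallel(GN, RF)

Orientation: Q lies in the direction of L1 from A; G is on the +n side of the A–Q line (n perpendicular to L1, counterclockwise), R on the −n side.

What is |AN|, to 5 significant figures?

37.740

The slot axis is L1's direction at 16.6°, so u = (cos 16.6°, sin 16.6°) = (0.95832, 0.28569) and n = (−sin 16.6°, cos 16.6°) = (-0.28569, 0.95832). A is at the origin and Q lies 36.7 along u from A, so Q = 36.7·u = (35.170, 10.485). Tangency of A1 to both parallel lines with radius 8.8 puts G and R at A ± 8.8·n: G = (-2.5141, 8.4332), R = (2.5141, -8.4332). Equal radii place N and F the same way about Q: N = Q + 8.8·n = (32.656, 18.918), F = Q − 8.8·n = (37.684, 2.0515). Then |AN| = |N − A| = 37.740.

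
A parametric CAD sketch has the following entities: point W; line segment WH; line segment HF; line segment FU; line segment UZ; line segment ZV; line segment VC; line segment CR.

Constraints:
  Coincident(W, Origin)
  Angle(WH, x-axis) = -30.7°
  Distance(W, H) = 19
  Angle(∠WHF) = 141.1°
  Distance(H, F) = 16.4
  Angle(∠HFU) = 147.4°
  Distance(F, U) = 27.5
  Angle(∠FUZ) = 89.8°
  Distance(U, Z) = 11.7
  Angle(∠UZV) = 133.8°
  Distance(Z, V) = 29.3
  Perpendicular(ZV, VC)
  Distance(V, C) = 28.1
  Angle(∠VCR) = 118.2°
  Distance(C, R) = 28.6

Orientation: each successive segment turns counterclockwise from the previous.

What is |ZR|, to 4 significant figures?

41.82

W is at the origin; WH runs at -30.7° with length 19.0, so H = (16.34, -9.700). ∠WHF = 141.1° gives HF at 8.200° from the x-axis; with |HF| = 16.4, F = (32.57, -7.361). ∠HFU = 147.4° gives FU at 40.80° from the x-axis; with |FU| = 27.5, U = (53.39, 10.61). ∠FUZ = 89.8° gives UZ at 131.0° from the x-axis; with |UZ| = 11.7, Z = (45.71, 19.44). ∠UZV = 133.8° gives ZV at 177.2° from the x-axis; with |ZV| = 29.3, V = (16.45, 20.87). The perpendicularity gives VC at right angles to ZV, so VC runs at -92.80°; with |VC| = 28.1, C = (15.07, -7.197). ∠VCR = 118.2° gives CR at -31.00° from the x-axis; with |CR| = 28.6, R = (39.59, -21.93). Then |ZR| = |R − Z| = 41.82.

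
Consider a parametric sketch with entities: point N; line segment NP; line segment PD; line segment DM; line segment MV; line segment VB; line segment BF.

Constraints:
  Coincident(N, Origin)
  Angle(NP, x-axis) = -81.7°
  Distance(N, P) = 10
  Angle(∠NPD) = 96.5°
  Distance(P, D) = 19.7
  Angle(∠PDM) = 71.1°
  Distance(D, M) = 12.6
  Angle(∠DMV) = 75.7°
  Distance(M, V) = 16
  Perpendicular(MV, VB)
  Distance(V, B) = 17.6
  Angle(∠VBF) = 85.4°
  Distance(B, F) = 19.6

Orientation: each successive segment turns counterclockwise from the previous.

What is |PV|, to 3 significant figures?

3.87

∠PDM = 71.1° gives DM at 111° from the x-axis; with |DM| = 12.6, M = (16.7, 2.51). ∠DMV = 75.7° gives MV at -145° from the x-axis; with |MV| = 16.0, V = (3.57, -6.67). Then |PV| = |V − P| = 3.87.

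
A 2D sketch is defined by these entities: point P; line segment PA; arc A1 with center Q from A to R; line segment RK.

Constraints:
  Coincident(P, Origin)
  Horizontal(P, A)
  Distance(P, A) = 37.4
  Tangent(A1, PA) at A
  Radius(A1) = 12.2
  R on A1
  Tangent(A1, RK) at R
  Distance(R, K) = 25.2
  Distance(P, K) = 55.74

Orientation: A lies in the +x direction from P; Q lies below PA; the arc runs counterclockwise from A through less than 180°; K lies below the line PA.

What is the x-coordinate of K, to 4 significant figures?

38.64

Checks: |QA| = 12.20 ✓; |QR| = 12.20 ✓; ∠(QR, RK) = 90.00° ✓; |RK| = 25.20 ✓; |PK| = 55.74 ✓.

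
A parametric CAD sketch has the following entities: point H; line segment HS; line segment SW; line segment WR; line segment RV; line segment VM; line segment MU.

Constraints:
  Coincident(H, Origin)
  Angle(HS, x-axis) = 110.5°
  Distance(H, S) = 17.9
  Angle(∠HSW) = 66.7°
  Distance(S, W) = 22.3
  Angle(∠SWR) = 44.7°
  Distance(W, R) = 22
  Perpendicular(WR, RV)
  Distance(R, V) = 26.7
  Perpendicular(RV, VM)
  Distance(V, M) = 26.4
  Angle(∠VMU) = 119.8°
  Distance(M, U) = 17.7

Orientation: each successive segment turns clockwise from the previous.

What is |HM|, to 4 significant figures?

38.52

The perpendicularity gives RV at right angles to WR, so RV runs at 131.9°; with |RV| = 26.7, V = (-18.20, 20.86). The perpendicularity gives VM at right angles to RV, so VM runs at 41.90°; with |VM| = 26.4, M = (1.449, 38.49). Then |HM| = |M − H| = 38.52.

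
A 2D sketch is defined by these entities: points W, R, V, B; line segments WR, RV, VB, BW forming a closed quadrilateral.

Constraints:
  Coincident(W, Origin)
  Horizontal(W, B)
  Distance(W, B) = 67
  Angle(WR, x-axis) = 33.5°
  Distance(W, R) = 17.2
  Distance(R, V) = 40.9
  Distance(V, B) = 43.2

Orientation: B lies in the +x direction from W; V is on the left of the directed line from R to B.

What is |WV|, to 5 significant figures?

57.961

Checks: |RV| = 40.90 ✓; |VB| = 43.20 ✓.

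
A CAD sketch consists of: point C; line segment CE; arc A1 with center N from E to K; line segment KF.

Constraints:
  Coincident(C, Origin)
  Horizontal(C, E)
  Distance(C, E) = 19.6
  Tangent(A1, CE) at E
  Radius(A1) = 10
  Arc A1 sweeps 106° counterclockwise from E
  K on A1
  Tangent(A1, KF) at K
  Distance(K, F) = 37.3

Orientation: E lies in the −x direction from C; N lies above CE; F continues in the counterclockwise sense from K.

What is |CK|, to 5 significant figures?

16.201

C is at the origin; CE is horizontal with |CE| = 19.6 and E on the −x side, so E = (-19.600, 0.0000). Since A1 is tangent to CE there, NE ⟂ CE, so N = E + (0, 10) = (-19.600, 10.000). On A1, E sits at bearing -90° from N; a 106° counterclockwise sweep puts K at bearing 16°, so K = N + 10.0·(cos 16°, sin 16°) = (-9.9874, 12.756). Then |CK| = |K − C| = 16.201.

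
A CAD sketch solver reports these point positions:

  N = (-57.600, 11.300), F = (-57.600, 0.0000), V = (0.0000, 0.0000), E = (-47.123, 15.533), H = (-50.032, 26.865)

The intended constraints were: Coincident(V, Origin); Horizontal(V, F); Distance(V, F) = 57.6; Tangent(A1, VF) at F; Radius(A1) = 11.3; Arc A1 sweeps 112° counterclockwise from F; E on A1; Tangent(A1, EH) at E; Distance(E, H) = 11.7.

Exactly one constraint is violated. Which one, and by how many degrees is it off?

Tangent(A1, EH) at E — off by 7.60°.

V = (0.00, 0.00) ✓; V.y = 0.00, F.y = 0.00 ✓; |VF| = 57.60 ✓; ∠(NF, FV) = 90.00° ✓; |NF| = 11.30 ✓; bearing(N→E) − bearing(N→F) = 112.0° ✓; |NE| = 11.30 ✓; ∠(NE, EH) = 97.60° ✗; |EH| = 11.70 ✓.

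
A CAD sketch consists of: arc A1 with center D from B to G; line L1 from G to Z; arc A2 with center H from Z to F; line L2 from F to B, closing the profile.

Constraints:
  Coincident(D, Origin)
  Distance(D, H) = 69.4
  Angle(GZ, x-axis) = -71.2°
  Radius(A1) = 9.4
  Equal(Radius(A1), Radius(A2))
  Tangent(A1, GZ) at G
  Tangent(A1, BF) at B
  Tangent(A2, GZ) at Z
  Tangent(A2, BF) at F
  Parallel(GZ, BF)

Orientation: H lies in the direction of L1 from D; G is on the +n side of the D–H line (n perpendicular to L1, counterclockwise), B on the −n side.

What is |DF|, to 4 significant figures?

70.03

Tangency of A1 to both parallel lines with radius 9.4 puts G and B at D ± 9.4·n: G = (8.899, 3.029), B = (-8.899, -3.029). Equal radii place Z and F the same way about H: Z = H + 9.4·n = (31.26, -62.67), F = H − 9.4·n = (13.47, -68.73). Then |DF| = |F − D| = 70.03.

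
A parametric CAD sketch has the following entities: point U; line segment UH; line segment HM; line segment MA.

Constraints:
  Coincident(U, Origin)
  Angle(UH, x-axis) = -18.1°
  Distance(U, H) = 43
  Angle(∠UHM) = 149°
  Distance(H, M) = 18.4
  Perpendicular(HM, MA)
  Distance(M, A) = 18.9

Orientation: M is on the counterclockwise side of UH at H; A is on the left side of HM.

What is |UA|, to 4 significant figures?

55.35

∠UHM = 149.0°, so HM runs at -18.1° + (180° − 149.0°) = 12.90° from the x-axis; with |HM| = 18.4, M = H + 18.4·(cos 12.90°, sin 12.90°) = (58.81, -9.251). The perpendicularity gives MA at right angles to HM; with |MA| = 18.9 on the left of HM, A = M + 18.9·(-0.2233, 0.9748) = (54.59, 9.172). Then |UA| = |A − U| = 55.35.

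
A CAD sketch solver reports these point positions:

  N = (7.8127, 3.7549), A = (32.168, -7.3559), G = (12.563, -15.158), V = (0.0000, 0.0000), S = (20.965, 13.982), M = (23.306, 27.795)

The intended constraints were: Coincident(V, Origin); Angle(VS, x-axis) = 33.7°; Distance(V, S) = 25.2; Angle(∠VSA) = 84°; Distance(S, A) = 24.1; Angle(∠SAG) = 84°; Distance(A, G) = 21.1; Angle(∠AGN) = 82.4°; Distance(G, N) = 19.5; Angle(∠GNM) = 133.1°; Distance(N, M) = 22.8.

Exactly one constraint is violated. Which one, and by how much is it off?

Distance(N, M) = 22.8 — off by 5.80.

V = (0.00, 0.00) ✓; VS at 33.70° ✓; |VS| = 25.20 ✓; ∠VSA = 84.00° ✓; |SA| = 24.10 ✓; ∠SAG = 84.00° ✓; |AG| = 21.10 ✓; ∠AGN = 82.40° ✓; |GN| = 19.50 ✓; ∠GNM = 133.1° ✓; |NM| = 28.60 ✗.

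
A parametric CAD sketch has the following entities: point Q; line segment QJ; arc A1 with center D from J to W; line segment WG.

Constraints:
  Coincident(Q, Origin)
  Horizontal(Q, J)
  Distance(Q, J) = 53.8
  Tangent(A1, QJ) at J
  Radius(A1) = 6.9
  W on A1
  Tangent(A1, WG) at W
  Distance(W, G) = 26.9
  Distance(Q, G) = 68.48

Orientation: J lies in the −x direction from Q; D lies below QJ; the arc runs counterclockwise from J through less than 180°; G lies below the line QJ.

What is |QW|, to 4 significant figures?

61.12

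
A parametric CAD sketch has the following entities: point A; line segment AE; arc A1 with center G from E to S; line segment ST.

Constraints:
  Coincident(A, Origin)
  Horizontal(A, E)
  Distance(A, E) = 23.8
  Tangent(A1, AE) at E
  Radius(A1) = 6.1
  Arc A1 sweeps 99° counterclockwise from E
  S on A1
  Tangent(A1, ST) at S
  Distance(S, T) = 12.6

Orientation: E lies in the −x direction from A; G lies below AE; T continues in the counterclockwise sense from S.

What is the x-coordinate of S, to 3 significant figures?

-29.8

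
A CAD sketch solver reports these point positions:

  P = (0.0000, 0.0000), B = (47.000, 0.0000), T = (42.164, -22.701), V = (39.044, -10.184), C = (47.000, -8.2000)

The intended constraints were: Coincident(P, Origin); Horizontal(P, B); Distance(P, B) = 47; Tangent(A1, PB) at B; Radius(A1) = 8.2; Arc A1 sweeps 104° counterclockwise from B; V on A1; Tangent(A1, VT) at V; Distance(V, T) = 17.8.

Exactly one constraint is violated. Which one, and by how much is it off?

Distance(V, T) = 17.8 — off by 4.90.

P = (0.00, 0.00) ✓; P.y = 0.00, B.y = 0.00 ✓; |PB| = 47.00 ✓; ∠(CB, BP) = 90.00° ✓; |CB| = 8.200 ✓; bearing(C→V) − bearing(C→B) = 104.0° ✓; |CV| = 8.200 ✓; ∠(CV, VT) = 90.01° ✓; |VT| = 12.90 ✗.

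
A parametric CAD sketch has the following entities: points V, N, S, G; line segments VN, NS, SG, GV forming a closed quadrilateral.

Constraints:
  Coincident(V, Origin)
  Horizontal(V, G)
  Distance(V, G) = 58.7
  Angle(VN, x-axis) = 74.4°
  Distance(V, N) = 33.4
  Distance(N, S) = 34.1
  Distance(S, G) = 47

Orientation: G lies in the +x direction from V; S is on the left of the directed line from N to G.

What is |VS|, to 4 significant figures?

59.92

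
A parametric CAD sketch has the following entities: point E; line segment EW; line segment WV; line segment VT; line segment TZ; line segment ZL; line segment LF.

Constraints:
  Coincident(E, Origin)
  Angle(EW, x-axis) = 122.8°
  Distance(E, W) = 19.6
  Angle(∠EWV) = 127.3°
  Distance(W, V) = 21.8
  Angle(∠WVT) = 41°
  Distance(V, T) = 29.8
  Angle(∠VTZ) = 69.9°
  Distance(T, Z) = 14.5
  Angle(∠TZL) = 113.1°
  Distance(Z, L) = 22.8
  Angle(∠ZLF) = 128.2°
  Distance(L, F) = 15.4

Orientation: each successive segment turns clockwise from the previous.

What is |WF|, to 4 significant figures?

26.93

∠TZL = 113.1° gives ZL at 114.1° from the x-axis; with |ZL| = 22.8, L = (-16.28, 29.73). ∠ZLF = 128.2° gives LF at 62.30° from the x-axis; with |LF| = 15.4, F = (-9.118, 43.37). Then |WF| = |F − W| = 26.93.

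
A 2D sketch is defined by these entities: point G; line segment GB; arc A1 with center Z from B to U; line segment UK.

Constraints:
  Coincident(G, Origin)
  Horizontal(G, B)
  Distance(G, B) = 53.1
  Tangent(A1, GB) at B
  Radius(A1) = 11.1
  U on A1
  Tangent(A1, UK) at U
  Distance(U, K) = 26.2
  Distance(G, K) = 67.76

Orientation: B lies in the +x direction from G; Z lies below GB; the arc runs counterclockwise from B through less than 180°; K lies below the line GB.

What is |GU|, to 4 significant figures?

46.11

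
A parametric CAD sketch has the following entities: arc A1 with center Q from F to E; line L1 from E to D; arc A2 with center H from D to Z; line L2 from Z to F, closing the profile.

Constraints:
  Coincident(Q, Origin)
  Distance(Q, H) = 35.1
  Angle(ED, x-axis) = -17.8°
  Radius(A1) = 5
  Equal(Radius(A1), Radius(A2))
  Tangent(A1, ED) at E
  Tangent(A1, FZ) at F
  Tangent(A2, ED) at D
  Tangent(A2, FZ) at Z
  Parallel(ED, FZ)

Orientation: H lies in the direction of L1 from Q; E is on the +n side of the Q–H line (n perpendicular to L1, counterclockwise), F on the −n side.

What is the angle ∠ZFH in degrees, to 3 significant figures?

8.11°

The slot axis is L1's direction at -17.8°, so u = (cos -17.8°, sin -17.8°) = (0.952, -0.306) and n = (−sin -17.8°, cos -17.8°) = (0.306, 0.952). Q is at the origin and H lies 35.1 along u from Q, so H = 35.1·u = (33.4, -10.7). Tangency of A1 to both parallel lines with radius 5.0 puts E and F at Q ± 5.0·n: E = (1.53, 4.76), F = (-1.53, -4.76). Equal radii place D and Z the same way about H: D = H + 5.0·n = (34.9, -5.97), Z = H − 5.0·n = (31.9, -15.5). Then cos ∠ZFH = FZ·FH / (|FZ||FH|), giving 8.11°.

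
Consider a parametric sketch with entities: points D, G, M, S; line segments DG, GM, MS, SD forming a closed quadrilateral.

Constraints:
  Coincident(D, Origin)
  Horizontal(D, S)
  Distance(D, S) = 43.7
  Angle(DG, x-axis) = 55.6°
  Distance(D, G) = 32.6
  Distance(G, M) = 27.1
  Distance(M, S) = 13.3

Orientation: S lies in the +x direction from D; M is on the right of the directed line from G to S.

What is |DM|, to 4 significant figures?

30.81

D is at the origin; D and S share the same y with |DS| = 43.7 and S in +x, so S = (43.7, 0). DG runs at 55.6° with |DG| = 32.6, so G = (18.42, 26.90). M is determined by |GM| = 27.1 and |MS| = 13.3 together: it lies at the intersection of circle(G, 27.1) and circle(S, 13.3). With |GS| = 36.92, the foot of the radical line on GS is 26.01 from G and the perpendicular offset is √(27.1² − 26.01²) = 7.612. Taking the right-of-GS solution: M = (30.68, 2.734).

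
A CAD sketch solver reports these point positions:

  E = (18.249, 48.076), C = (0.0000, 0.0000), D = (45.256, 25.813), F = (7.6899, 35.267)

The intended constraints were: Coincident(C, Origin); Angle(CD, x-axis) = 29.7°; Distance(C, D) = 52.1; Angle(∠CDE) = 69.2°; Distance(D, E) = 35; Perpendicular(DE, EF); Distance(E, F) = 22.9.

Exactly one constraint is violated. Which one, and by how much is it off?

Distance(E, F) = 22.9 — off by 6.30.

C = (0.00, 0.00) ✓; CD at 29.70° ✓; |CD| = 52.10 ✓; ∠CDE = 69.20° ✓; |DE| = 35.00 ✓; ∠(DE, EF) = 90.00° ✓; |EF| = 16.60 ✗.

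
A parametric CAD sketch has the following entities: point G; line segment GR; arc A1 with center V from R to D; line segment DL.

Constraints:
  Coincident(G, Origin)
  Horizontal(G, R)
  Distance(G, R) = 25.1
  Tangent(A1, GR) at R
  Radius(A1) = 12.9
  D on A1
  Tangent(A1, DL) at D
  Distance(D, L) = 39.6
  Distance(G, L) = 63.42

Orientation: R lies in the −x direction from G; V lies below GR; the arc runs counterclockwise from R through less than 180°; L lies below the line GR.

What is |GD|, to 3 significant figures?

40.5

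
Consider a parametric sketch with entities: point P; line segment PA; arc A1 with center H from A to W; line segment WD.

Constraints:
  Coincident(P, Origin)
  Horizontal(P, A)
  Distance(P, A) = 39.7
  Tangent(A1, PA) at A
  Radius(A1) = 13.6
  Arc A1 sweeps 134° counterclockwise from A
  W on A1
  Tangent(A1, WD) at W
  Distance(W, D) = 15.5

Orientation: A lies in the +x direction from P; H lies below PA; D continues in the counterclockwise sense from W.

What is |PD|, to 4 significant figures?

53.15

P is at the origin; PA is horizontal with |PA| = 39.7 and A on the +x side, so A = (39.70, 0.000). The tangent condition forces HA to be normal to PA, so H = A + (0, -13.6) = (39.70, -13.60). On A1, A sits at bearing 90° from H; a 134° counterclockwise sweep puts W at bearing 224°, so W = H + 13.6·(cos 224°, sin 224°) = (29.92, -23.05). A1 meets WD tangentially, so HW is at right angles to WD, so WD runs along (−sin 224°, cos 224°); with |WD| = 15.5, D = (40.68, -34.20). Then |PD| = |D − P| = 53.15.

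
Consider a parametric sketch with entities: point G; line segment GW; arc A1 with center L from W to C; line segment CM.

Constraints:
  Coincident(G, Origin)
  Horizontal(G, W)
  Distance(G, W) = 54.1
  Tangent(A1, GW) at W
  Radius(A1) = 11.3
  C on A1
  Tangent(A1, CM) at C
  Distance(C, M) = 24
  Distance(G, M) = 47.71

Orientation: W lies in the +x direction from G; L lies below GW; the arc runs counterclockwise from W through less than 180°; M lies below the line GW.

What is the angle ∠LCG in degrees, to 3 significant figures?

174°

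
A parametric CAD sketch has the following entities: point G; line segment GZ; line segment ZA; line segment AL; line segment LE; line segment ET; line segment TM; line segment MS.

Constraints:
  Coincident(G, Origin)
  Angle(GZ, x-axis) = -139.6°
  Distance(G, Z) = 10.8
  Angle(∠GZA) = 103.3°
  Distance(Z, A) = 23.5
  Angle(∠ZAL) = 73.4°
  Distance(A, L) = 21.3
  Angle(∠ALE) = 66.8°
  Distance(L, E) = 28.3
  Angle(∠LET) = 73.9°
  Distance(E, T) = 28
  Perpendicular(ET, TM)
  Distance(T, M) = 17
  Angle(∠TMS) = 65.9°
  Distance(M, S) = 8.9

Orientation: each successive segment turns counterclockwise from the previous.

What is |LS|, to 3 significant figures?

18.3

G is at the origin; GZ runs at -139.6° with length 10.8, so Z = (-8.22, -7.00). ∠GZA = 103.3° gives ZA at -62.9° from the x-axis; with |ZA| = 23.5, A = (2.48, -27.9). ∠ZAL = 73.4° gives AL at 43.7° from the x-axis; with |AL| = 21.3, L = (17.9, -13.2). ∠ALE = 66.8° gives LE at 157° from the x-axis; with |LE| = 28.3, E = (-8.15, -2.10). ∠LET = 73.9° gives ET at -97.0° from the x-axis; with |ET| = 28.0, T = (-11.6, -29.9). ET ⟂ TM, so TM runs at -7.00°; with |TM| = 17.0, M = (5.31, -32.0). ∠TMS = 65.9° gives MS at 107° from the x-axis; with |MS| = 8.9, S = (2.69, -23.5). Then |LS| = |S − L| = 18.3.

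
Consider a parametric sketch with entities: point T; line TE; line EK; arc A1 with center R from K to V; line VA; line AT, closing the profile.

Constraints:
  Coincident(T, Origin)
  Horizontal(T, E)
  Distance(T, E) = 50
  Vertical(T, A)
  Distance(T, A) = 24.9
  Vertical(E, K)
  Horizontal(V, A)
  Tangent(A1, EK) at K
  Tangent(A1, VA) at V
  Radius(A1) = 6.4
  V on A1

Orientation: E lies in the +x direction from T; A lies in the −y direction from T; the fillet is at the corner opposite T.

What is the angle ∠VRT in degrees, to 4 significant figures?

113.0°

T is at the origin; T and E share the same y with |TE| = 50.0 and E on the +x side, so E = (50.00, 0.000). T and A share the same x with |TA| = 24.9 and A on the −y side, so A = (0.000, -24.90). The virtual corner opposite T is at (50.00, -24.90). Since A1 is tangent to EK there, RK ⟂ EK and the tangent condition forces RV to be normal to VA, with radius 6.4, so the center R sits 6.4 in from both sides at R = (43.60, -18.50). That places the tangent points at K = (50.00, -18.50) on EK and V = (43.60, -24.90) on VA. Then cos ∠VRT = RV·RT / (|RV||RT|), giving 113.0°.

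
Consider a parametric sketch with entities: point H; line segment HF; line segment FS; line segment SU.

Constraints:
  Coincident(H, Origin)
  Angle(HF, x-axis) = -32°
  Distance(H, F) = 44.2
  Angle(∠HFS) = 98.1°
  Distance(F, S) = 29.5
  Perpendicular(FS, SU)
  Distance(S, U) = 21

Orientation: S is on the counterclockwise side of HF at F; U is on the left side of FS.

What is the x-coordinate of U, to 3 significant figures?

40.4

H is at the origin; HF runs at -32.0° with length 44.2, so F = 44.2·(cos -32.0°, sin -32.0°) = (37.5, -23.4). ∠HFS = 98.1°, so FS runs at -32.0° + (180° − 98.1°) = 49.9° from the x-axis; with |FS| = 29.5, S = F + 29.5·(cos 49.9°, sin 49.9°) = (56.5, -0.857). The perpendicularity gives SU at right angles to FS; with |SU| = 21.0 on the left of FS, U = S + 21.0·(-0.765, 0.644) = (40.4, 12.7). So U.x = 40.4.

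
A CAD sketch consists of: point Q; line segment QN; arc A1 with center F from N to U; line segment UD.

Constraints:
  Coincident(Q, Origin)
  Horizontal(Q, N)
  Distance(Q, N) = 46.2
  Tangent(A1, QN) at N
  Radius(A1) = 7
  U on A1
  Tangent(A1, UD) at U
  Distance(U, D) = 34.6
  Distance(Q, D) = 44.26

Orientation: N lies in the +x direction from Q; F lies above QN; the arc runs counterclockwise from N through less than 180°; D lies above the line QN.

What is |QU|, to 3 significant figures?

52.4

Q is at the origin; Q and N share the same y with |QN| = 46.2 and N on the +x side, so N = (46.2, 0.00). The tangent condition forces FN to be normal to QN, so F = N + (0, 7) = (46.2, 7.00). Since FU ⟂ UD (tangency), |FD| = √(7.0² + 34.6²) = 35.3 regardless of where U sits on A1. So D lies on both circle(Q, 44.26) and circle(F, 35.3); the above-QN intersection is D = (25.9, 35.9). U is the foot of the tangent from D: U = (51.0, 12.1).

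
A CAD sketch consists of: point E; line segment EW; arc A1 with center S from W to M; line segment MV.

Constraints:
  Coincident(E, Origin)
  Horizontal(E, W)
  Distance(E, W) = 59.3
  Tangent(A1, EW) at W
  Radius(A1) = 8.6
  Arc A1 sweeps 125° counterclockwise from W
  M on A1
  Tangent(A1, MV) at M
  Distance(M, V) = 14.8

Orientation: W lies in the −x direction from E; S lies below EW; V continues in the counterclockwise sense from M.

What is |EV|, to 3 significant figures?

63.3

E is at the origin; EW is horizontal with |EW| = 59.3 and W on the −x side, so W = (-59.3, 0.00). A1 meets EW tangentially, so SW is at right angles to EW, so S = W + (0, -8.6) = (-59.3, -8.60). On A1, W sits at bearing 90° from S; a 125° counterclockwise sweep puts M at bearing 215°, so M = S + 8.6·(cos 215°, sin 215°) = (-66.3, -13.5). Tangency of A1 to MV means the radius SM is perpendicular to MV, so MV runs along (−sin 215°, cos 215°); with |MV| = 14.8, V = (-57.9, -25.7). Then |EV| = |V − E| = 63.3.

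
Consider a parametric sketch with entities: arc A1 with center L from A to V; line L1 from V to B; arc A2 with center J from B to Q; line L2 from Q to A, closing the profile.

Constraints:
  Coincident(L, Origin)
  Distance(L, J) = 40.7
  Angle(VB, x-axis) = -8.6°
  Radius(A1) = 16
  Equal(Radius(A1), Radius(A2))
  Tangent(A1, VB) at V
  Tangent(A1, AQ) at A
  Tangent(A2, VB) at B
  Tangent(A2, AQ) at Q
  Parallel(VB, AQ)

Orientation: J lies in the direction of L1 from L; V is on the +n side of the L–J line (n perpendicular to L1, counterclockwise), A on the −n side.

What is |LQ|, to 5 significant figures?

43.732

The slot axis is L1's direction at -8.6°, so u = (cos -8.6°, sin -8.6°) = (0.98876, -0.14954) and n = (−sin -8.6°, cos -8.6°) = (0.14954, 0.98876). L is at the origin and J lies 40.7 along u from L, so J = 40.7·u = (40.242, -6.0861). Tangency of A1 to both parallel lines with radius 16.0 puts V and A at L ± 16.0·n: V = (2.3926, 15.820), A = (-2.3926, -15.820). Equal radii place B and Q the same way about J: B = J + 16.0·n = (42.635, 9.7340), Q = J − 16.0·n = (37.850, -21.906). Then |LQ| = |Q − L| = 43.732.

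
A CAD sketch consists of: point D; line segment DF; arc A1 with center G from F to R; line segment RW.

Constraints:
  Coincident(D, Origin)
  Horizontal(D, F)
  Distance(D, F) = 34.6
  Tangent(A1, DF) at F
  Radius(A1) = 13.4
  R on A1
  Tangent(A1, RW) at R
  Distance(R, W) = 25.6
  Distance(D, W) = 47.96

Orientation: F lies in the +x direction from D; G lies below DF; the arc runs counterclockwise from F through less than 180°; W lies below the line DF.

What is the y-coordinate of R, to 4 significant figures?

-15.46

Checks: |GF| = 13.40 ✓; |GR| = 13.40 ✓; ∠(GR, RW) = 90.00° ✓; |RW| = 25.60 ✓; |DW| = 47.96 ✓.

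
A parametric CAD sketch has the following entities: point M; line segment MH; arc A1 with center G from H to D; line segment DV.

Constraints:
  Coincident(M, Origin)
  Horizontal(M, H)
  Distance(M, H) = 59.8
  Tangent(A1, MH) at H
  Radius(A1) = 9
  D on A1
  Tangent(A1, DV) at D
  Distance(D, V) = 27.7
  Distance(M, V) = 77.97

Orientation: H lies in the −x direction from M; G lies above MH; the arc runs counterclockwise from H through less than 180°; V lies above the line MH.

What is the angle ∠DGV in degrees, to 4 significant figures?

72.00°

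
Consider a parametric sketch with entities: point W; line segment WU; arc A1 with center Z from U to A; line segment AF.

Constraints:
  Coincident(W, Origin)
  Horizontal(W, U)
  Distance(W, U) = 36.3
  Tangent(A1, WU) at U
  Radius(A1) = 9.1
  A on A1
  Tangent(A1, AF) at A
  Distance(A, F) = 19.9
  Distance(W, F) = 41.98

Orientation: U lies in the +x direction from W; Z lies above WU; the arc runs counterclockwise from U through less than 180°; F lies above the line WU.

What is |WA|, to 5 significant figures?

45.617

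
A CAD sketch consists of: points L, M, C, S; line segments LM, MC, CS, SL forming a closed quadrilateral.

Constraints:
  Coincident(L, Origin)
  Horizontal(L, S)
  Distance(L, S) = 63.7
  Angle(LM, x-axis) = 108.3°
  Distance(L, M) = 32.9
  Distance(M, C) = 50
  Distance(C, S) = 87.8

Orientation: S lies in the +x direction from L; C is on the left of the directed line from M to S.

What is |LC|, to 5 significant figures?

75.448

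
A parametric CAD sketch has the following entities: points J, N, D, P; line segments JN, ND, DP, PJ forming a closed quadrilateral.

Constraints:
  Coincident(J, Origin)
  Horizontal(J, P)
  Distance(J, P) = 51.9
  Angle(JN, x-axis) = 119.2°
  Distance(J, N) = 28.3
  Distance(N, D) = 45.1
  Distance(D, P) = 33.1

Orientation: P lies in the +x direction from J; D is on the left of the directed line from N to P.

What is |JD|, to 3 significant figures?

40.6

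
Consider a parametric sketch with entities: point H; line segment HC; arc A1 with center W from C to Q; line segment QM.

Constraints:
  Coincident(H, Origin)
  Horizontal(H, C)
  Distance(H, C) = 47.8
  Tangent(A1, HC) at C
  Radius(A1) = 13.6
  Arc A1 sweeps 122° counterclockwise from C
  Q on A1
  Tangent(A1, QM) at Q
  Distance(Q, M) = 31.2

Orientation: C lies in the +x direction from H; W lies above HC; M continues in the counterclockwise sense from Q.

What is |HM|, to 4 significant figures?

63.76

H is at the origin; H and C share the same y with |HC| = 47.8 and C on the +x side, so C = (47.80, 0.000). A1 meets HC tangentially, so WC is at right angles to HC, so W = C + (0, 13.6) = (47.80, 13.60). On A1, C sits at bearing -90° from W; a 122° counterclockwise sweep puts Q at bearing 32°, so Q = W + 13.6·(cos 32°, sin 32°) = (59.33, 20.81). Since A1 is tangent to QM there, WQ ⟂ QM, so QM runs along (−sin 32°, cos 32°); with |QM| = 31.2, M = (42.80, 47.27). Then |HM| = |M − H| = 63.76.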